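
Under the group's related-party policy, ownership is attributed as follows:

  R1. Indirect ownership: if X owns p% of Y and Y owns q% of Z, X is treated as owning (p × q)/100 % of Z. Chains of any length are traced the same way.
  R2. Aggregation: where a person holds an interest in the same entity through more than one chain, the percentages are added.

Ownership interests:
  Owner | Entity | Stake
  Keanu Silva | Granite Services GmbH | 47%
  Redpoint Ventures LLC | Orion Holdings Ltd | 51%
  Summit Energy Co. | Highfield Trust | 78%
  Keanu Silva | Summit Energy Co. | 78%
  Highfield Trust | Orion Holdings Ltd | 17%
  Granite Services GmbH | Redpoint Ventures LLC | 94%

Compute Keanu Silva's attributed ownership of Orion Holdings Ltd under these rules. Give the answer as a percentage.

32.8746%

Chain via Granite Services GmbH → Redpoint Ventures LLC (R1): 47% × 94% × 51% = 22.5318% of Orion Holdings Ltd.
Chain via Summit Energy Co. → Highfield Trust (R1): 78% × 78% × 17% = 10.3428% of Orion Holdings Ltd.
Aggregating (R2): 22.5318% + 10.3428% = 32.8746%.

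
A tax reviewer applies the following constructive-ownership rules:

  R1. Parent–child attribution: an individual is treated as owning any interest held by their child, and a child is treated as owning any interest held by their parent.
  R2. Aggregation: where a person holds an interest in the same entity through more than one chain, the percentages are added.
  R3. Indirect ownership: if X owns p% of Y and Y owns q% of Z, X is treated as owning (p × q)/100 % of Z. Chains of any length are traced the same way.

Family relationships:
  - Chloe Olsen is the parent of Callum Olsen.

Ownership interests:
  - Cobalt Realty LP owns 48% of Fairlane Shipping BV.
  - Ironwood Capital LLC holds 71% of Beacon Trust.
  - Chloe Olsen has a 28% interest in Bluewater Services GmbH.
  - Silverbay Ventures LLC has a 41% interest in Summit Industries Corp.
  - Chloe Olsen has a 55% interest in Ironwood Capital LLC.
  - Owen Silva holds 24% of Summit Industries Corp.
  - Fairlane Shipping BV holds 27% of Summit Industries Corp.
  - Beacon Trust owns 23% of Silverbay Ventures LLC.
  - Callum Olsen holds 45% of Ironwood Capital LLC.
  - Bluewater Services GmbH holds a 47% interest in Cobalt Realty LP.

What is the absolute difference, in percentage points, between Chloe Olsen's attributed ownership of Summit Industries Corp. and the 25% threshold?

16.599164

By parent–child attribution (R1), Chloe Olsen is treated as also owning Callum Olsen's interest in Ironwood Capital LLC, giving 55% + 45% = 100%.
Chain via Ironwood Capital LLC → Beacon Trust → Silverbay Ventures LLC (R3): 100% × 71% × 23% × 41% = 6.6953% of Summit Industries Corp.
Chain via Bluewater Services GmbH → Cobalt Realty LP → Fairlane Shipping BV (R3): 28% × 47% × 48% × 27% = 1.705536% of Summit Industries Corp.
Aggregating (R2): 6.6953% + 1.705536% = 8.400836%.
8.400836% falls short of the 25% threshold by 16.599164 percentage points.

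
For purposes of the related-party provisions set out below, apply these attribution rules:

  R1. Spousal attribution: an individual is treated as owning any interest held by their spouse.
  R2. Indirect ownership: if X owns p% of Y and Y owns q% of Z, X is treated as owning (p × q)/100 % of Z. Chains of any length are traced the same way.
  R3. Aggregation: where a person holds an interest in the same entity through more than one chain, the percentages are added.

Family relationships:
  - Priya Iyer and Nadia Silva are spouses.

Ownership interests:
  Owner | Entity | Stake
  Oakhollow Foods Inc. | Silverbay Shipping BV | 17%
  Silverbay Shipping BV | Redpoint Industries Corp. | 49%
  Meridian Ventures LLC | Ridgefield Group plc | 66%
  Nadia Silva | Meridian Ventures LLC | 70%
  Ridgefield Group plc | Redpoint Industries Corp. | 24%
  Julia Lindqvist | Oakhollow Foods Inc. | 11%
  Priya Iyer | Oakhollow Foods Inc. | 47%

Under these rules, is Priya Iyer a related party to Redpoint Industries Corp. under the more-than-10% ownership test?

Yes

By spousal attribution (R1), Priya Iyer is treated as owning Nadia Silva's 70% interest in Meridian Ventures LLC.
Chain via Oakhollow Foods Inc. → Silverbay Shipping BV (R2): 47% × 17% × 49% = 3.9151% of Redpoint Industries Corp.
Chain via Meridian Ventures LLC → Ridgefield Group plc (R2): 70% × 66% × 24% = 11.088% of Redpoint Industries Corp.
Aggregating (R3): 3.9151% + 11.088% = 15.0031%.
15.0031% exceeds the 10% threshold, so Priya is a related party to Redpoint Industries Corp.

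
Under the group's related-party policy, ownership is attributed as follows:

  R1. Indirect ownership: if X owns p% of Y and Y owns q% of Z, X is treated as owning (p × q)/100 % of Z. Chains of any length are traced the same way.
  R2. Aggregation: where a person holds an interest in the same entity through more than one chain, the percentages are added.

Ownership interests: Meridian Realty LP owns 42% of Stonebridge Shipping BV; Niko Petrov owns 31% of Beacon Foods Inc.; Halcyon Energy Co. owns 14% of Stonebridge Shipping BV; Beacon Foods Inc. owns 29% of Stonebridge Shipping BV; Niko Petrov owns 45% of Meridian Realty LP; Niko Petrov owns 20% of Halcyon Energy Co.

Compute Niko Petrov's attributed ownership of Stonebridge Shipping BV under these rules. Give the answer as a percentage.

Chain via Meridian Realty LP (R1): 45% × 42% = 18.9% of Stonebridge Shipping BV.
Chain via Beacon Foods Inc. (R1): 31% × 29% = 8.99% of Stonebridge Shipping BV.
Chain via Halcyon Energy Co. (R1): 20% × 14% = 2.8% of Stonebridge Shipping BV.
Aggregating (R2): 18.9% + 8.99% + 2.8% = 30.69%.

30.69%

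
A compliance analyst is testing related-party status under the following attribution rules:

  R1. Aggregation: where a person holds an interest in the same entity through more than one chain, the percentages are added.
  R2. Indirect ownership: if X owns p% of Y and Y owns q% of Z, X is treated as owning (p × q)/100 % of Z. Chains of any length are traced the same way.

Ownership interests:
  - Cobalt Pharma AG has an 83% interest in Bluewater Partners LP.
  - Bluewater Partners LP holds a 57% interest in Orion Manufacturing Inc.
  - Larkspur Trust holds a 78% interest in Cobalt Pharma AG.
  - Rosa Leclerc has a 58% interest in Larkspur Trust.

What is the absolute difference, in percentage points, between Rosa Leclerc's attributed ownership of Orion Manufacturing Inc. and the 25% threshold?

3.596956

Chain via Larkspur Trust → Cobalt Pharma AG → Bluewater Partners LP (R2): 58% × 78% × 83% × 57% = 21.403044% of Orion Manufacturing Inc.
21.403044% falls short of the 25% threshold by 3.596956 percentage points.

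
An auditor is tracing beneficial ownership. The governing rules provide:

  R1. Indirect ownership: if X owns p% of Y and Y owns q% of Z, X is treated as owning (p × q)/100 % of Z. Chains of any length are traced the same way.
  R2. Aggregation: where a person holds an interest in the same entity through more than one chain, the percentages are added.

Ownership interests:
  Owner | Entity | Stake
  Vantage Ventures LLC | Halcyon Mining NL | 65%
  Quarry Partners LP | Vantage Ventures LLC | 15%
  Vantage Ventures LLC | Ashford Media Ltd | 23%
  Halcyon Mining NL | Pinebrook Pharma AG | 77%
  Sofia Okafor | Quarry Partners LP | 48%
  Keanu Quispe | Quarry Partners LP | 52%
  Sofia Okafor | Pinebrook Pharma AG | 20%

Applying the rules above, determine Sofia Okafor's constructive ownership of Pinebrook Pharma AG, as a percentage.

Chain via Quarry Partners LP → Vantage Ventures LLC → Halcyon Mining NL (R1): 48% × 15% × 65% × 77% = 3.6036% of Pinebrook Pharma AG.
Direct interest in Pinebrook Pharma AG: 20%.
Aggregating (R2): 3.6036% + 20% = 23.6036%.

23.6036%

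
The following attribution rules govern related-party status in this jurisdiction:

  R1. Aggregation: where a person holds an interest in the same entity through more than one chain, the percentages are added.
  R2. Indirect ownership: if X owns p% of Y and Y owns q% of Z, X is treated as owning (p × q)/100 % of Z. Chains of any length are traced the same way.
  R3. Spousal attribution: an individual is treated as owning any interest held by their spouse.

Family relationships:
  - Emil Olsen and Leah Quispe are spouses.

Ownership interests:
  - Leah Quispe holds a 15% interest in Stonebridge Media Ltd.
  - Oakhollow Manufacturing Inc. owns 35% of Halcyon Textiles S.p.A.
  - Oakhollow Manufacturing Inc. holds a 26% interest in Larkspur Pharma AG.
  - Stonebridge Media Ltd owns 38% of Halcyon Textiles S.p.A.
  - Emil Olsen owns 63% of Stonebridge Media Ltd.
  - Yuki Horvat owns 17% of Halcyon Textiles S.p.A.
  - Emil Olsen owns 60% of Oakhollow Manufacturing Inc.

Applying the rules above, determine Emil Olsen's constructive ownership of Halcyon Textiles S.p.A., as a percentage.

By spousal attribution (R3), Emil Olsen is treated as also owning Leah Quispe's interest in Stonebridge Media Ltd, giving 63% + 15% = 78%.
Chain via Stonebridge Media Ltd (R2): 78% × 38% = 29.64% of Halcyon Textiles S.p.A.
Chain via Oakhollow Manufacturing Inc. (R2): 60% × 35% = 21% of Halcyon Textiles S.p.A.
Aggregating (R1): 29.64% + 21% = 50.64%.

50.64%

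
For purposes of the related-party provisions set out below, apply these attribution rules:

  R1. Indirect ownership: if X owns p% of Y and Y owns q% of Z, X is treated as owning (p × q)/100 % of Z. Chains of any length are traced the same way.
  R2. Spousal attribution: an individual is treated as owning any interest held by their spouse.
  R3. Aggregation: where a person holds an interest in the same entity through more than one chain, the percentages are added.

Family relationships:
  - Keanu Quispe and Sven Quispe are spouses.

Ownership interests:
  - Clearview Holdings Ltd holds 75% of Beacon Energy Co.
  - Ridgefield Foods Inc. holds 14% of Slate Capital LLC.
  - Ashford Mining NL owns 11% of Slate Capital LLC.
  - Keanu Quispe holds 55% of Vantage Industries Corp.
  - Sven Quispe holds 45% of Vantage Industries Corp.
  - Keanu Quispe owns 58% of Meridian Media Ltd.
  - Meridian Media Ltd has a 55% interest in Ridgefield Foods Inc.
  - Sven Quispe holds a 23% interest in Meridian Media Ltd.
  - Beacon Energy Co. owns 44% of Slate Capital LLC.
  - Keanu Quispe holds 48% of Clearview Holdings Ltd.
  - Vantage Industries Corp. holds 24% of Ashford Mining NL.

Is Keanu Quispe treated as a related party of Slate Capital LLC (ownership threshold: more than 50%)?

No

By spousal attribution (R2), Keanu Quispe is treated as also owning Sven Quispe's interest in Meridian Media Ltd, giving 58% + 23% = 81%.
By spousal attribution (R2), Keanu Quispe is treated as also owning Sven Quispe's interest in Vantage Industries Corp, giving 55% + 45% = 100%.
Chain via Meridian Media Ltd → Ridgefield Foods Inc. (R1): 81% × 55% × 14% = 6.237% of Slate Capital LLC.
Chain via Clearview Holdings Ltd → Beacon Energy Co. (R1): 48% × 75% × 44% = 15.84% of Slate Capital LLC.
Chain via Vantage Industries Corp. → Ashford Mining NL (R1): 100% × 24% × 11% = 2.64% of Slate Capital LLC.
Aggregating (R3): 6.237% + 15.84% + 2.64% = 24.717%.
24.717% does not exceed the 50% threshold, so Keanu is not a related party to Slate Capital LLC.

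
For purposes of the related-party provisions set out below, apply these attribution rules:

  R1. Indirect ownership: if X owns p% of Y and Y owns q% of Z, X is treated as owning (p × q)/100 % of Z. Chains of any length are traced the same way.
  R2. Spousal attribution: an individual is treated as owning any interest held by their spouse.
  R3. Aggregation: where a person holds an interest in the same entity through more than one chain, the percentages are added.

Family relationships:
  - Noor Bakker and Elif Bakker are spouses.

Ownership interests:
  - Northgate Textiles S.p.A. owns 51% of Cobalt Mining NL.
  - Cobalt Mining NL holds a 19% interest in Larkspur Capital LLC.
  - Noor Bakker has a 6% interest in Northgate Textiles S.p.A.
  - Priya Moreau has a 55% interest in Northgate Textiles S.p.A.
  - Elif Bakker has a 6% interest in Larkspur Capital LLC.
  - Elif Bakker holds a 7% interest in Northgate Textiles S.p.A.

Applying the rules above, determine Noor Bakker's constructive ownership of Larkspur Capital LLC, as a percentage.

By spousal attribution (R2), Noor Bakker is treated as also owning Elif Bakker's interest in Northgate Textiles S.p.A, giving 6% + 7% = 13%.
By spousal attribution (R2), Noor Bakker is treated as owning Elif Bakker's 6% interest in Larkspur Capital LLC.
Chain via Northgate Textiles S.p.A. → Cobalt Mining NL (R1): 13% × 51% × 19% = 1.2597% of Larkspur Capital LLC.
Direct interest in Larkspur Capital LLC: 6%.
Aggregating (R3): 1.2597% + 6% = 7.2597%.

7.2597%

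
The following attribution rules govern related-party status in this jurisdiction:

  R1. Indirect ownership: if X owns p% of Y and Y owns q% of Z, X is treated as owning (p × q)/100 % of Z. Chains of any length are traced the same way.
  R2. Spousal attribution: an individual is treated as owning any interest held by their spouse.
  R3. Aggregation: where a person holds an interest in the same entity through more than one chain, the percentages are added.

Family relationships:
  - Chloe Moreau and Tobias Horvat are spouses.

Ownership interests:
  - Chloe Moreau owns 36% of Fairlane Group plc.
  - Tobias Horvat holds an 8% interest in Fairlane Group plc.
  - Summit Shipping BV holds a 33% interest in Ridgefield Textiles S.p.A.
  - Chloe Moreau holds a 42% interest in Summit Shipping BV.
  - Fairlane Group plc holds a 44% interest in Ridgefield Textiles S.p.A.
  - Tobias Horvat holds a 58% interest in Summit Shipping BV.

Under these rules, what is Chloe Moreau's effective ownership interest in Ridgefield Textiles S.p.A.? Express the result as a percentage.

52.36%

By spousal attribution (R2), Chloe Moreau is treated as also owning Tobias Horvat's interest in Fairlane Group plc, giving 36% + 8% = 44%.
By spousal attribution (R2), Chloe Moreau is treated as also owning Tobias Horvat's interest in Summit Shipping BV, giving 42% + 58% = 100%.
Chain via Fairlane Group plc (R1): 44% × 44% = 19.36% of Ridgefield Textiles S.p.A.
Chain via Summit Shipping BV (R1): 100% × 33% = 33% of Ridgefield Textiles S.p.A.
Aggregating (R3): 19.36% + 33% = 52.36%.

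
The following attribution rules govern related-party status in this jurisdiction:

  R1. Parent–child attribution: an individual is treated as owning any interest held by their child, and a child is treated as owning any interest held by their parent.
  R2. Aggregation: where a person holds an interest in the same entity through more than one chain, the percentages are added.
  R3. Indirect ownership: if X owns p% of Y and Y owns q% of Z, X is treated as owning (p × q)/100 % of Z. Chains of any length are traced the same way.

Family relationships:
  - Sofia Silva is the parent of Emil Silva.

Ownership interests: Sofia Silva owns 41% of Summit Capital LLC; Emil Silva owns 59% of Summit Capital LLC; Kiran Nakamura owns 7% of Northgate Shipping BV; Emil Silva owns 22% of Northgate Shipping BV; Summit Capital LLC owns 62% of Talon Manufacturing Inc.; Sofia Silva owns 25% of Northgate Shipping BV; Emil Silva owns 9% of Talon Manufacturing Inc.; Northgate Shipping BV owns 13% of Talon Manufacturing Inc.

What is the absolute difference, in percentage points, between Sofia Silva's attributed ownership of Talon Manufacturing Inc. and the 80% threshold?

2.89

By parent–child attribution (R1), Sofia Silva is treated as also owning Emil Silva's interest in Summit Capital LLC, giving 41% + 59% = 100%.
By parent–child attribution (R1), Sofia Silva is treated as also owning Emil Silva's interest in Northgate Shipping BV, giving 25% + 22% = 47%.
By parent–child attribution (R1), Sofia Silva is treated as owning Emil Silva's 9% interest in Talon Manufacturing Inc.
Chain via Summit Capital LLC (R3): 100% × 62% = 62% of Talon Manufacturing Inc.
Chain via Northgate Shipping BV (R3): 47% × 13% = 6.11% of Talon Manufacturing Inc.
Direct interest in Talon Manufacturing Inc: 9%.
Aggregating (R2): 62% + 6.11% + 9% = 77.11%.
77.11% falls short of the 80% threshold by 2.89 percentage points.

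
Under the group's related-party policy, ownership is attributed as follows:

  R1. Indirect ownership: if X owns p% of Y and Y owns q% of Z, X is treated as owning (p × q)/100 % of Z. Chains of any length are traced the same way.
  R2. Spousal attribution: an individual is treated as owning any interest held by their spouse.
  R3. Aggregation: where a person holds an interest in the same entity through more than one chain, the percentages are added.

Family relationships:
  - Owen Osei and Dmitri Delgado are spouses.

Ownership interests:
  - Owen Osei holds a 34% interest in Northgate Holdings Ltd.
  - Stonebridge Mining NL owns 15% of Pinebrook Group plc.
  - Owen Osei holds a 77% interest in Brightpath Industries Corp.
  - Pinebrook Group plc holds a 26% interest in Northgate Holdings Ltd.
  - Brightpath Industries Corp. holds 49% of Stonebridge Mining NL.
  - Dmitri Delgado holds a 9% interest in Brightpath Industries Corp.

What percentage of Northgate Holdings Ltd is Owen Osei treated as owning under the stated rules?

By spousal attribution (R2), Owen Osei is treated as also owning Dmitri Delgado's interest in Brightpath Industries Corp, giving 77% + 9% = 86%.
Chain via Brightpath Industries Corp. → Stonebridge Mining NL → Pinebrook Group plc (R1): 86% × 49% × 15% × 26% = 1.64346% of Northgate Holdings Ltd.
Direct interest in Northgate Holdings Ltd: 34%.
Aggregating (R3): 1.64346% + 34% = 35.64346%.

35.64346%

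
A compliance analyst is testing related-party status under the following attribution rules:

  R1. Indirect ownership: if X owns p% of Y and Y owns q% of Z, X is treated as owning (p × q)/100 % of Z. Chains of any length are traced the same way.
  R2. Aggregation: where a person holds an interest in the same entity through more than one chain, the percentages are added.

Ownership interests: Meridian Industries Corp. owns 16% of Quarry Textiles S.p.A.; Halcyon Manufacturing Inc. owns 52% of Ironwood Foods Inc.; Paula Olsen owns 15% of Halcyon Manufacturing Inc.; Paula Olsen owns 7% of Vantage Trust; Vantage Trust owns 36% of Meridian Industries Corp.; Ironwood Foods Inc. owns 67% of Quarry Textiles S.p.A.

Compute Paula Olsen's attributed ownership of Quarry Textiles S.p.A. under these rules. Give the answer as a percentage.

5.6292%

Chain via Vantage Trust → Meridian Industries Corp. (R1): 7% × 36% × 16% = 0.4032% of Quarry Textiles S.p.A.
Chain via Halcyon Manufacturing Inc. → Ironwood Foods Inc. (R1): 15% × 52% × 67% = 5.226% of Quarry Textiles S.p.A.
Aggregating (R2): 0.4032% + 5.226% = 5.6292%.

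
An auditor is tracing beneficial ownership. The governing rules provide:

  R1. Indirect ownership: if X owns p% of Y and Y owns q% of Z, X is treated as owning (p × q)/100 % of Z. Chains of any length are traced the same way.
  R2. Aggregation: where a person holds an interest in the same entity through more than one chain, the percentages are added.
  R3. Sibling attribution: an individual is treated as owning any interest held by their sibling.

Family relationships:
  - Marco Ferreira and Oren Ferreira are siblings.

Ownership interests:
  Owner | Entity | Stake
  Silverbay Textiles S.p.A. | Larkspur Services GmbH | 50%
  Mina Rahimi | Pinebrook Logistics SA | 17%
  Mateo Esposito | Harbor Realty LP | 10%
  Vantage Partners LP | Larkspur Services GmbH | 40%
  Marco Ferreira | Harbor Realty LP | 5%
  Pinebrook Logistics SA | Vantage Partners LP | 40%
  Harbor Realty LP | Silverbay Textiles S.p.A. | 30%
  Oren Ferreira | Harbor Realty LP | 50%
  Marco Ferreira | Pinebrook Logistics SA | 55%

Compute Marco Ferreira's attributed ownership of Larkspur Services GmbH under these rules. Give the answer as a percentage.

By sibling attribution (R3), Marco Ferreira is treated as also owning Oren Ferreira's interest in Harbor Realty LP, giving 5% + 50% = 55%.
Chain via Pinebrook Logistics SA → Vantage Partners LP (R1): 55% × 40% × 40% = 8.8% of Larkspur Services GmbH.
Chain via Harbor Realty LP → Silverbay Textiles S.p.A. (R1): 55% × 30% × 50% = 8.25% of Larkspur Services GmbH.
Aggregating (R2): 8.8% + 8.25% = 17.05%.

17.05%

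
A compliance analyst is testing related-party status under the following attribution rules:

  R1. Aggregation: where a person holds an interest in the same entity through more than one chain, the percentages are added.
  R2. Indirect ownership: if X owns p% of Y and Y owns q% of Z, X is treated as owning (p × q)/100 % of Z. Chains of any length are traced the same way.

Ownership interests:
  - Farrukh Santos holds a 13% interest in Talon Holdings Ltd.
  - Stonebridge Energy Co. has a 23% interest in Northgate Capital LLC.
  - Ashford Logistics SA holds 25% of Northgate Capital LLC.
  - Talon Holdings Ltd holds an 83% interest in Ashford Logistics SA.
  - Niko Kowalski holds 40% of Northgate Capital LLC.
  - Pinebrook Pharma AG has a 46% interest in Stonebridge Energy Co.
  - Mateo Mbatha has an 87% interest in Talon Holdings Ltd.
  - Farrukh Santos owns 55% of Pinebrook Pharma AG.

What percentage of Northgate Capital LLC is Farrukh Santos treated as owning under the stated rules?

8.5165%

Chain via Pinebrook Pharma AG → Stonebridge Energy Co. (R2): 55% × 46% × 23% = 5.819% of Northgate Capital LLC.
Chain via Talon Holdings Ltd → Ashford Logistics SA (R2): 13% × 83% × 25% = 2.6975% of Northgate Capital LLC.
Aggregating (R1): 5.819% + 2.6975% = 8.5165%.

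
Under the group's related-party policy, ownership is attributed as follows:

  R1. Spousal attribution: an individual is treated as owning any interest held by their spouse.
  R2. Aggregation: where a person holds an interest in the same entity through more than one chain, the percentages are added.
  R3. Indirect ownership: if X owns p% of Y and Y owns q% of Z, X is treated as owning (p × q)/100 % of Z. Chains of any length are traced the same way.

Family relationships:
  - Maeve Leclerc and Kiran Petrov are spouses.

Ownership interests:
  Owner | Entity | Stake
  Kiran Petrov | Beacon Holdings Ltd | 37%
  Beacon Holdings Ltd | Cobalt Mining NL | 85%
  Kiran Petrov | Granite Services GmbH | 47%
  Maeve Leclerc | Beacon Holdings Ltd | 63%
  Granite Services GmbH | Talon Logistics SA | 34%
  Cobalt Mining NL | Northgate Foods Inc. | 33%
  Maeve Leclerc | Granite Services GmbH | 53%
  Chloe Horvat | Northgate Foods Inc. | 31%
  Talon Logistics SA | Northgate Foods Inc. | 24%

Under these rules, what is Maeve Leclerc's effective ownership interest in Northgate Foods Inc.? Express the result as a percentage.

By spousal attribution (R1), Maeve Leclerc is treated as also owning Kiran Petrov's interest in Granite Services GmbH, giving 53% + 47% = 100%.
By spousal attribution (R1), Maeve Leclerc is treated as also owning Kiran Petrov's interest in Beacon Holdings Ltd, giving 63% + 37% = 100%.
Chain via Granite Services GmbH → Talon Logistics SA (R3): 100% × 34% × 24% = 8.16% of Northgate Foods Inc.
Chain via Beacon Holdings Ltd → Cobalt Mining NL (R3): 100% × 85% × 33% = 28.05% of Northgate Foods Inc.
Aggregating (R2): 8.16% + 28.05% = 36.21%.

36.21%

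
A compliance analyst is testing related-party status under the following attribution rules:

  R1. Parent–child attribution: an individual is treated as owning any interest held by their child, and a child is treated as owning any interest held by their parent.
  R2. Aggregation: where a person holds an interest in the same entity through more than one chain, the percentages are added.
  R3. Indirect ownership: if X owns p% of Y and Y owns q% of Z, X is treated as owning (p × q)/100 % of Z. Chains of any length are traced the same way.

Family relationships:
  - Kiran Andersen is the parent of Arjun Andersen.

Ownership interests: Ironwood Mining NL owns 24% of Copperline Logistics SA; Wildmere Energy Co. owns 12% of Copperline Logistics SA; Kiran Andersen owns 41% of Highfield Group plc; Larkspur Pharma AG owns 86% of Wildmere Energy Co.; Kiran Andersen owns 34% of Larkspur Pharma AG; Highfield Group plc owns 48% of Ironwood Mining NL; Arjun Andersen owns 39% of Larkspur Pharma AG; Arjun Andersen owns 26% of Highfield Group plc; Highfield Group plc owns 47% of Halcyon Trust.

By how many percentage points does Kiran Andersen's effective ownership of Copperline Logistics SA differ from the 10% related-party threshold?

5.252

By parent–child attribution (R1), Kiran Andersen is treated as also owning Arjun Andersen's interest in Larkspur Pharma AG, giving 34% + 39% = 73%.
By parent–child attribution (R1), Kiran Andersen is treated as also owning Arjun Andersen's interest in Highfield Group plc, giving 41% + 26% = 67%.
Chain via Larkspur Pharma AG → Wildmere Energy Co. (R3): 73% × 86% × 12% = 7.5336% of Copperline Logistics SA.
Chain via Highfield Group plc → Ironwood Mining NL (R3): 67% × 48% × 24% = 7.7184% of Copperline Logistics SA.
Aggregating (R2): 7.5336% + 7.7184% = 15.252%.
15.252% exceeds the 10% threshold by 5.252 percentage points.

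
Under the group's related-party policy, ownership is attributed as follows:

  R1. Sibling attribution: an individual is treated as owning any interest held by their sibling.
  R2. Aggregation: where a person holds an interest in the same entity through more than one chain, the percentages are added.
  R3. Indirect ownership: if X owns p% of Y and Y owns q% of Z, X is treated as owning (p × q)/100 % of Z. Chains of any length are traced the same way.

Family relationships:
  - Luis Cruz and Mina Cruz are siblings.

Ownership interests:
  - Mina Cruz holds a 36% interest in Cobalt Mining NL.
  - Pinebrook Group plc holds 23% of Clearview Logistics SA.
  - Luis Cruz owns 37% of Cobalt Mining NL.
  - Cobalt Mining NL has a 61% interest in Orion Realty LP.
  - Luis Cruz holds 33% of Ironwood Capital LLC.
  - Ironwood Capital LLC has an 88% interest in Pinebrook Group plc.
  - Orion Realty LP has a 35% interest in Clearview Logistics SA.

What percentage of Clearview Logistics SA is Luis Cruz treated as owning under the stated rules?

By sibling attribution (R1), Luis Cruz is treated as also owning Mina Cruz's interest in Cobalt Mining NL, giving 37% + 36% = 73%.
Chain via Cobalt Mining NL → Orion Realty LP (R3): 73% × 61% × 35% = 15.5855% of Clearview Logistics SA.
Chain via Ironwood Capital LLC → Pinebrook Group plc (R3): 33% × 88% × 23% = 6.6792% of Clearview Logistics SA.
Aggregating (R2): 15.5855% + 6.6792% = 22.2647%.

22.2647%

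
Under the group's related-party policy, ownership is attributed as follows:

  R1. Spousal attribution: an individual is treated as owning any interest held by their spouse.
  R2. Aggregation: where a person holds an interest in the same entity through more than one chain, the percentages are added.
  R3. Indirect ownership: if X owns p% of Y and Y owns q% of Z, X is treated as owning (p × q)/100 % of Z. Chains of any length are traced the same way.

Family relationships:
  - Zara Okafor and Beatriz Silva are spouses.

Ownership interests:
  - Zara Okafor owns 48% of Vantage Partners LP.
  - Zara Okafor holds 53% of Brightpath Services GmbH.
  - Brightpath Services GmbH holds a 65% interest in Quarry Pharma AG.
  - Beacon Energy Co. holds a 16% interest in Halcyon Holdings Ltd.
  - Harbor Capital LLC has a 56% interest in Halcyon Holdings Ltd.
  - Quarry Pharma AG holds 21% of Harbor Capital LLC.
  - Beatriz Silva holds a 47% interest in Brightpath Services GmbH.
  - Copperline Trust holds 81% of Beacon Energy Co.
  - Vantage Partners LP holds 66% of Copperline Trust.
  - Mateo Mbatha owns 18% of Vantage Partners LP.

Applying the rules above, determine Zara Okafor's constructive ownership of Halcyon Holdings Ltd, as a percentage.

11.749728%

By spousal attribution (R1), Zara Okafor is treated as also owning Beatriz Silva's interest in Brightpath Services GmbH, giving 53% + 47% = 100%.
Chain via Brightpath Services GmbH → Quarry Pharma AG → Harbor Capital LLC (R3): 100% × 65% × 21% × 56% = 7.644% of Halcyon Holdings Ltd.
Chain via Vantage Partners LP → Copperline Trust → Beacon Energy Co. (R3): 48% × 66% × 81% × 16% = 4.105728% of Halcyon Holdings Ltd.
Aggregating (R2): 7.644% + 4.105728% = 11.749728%.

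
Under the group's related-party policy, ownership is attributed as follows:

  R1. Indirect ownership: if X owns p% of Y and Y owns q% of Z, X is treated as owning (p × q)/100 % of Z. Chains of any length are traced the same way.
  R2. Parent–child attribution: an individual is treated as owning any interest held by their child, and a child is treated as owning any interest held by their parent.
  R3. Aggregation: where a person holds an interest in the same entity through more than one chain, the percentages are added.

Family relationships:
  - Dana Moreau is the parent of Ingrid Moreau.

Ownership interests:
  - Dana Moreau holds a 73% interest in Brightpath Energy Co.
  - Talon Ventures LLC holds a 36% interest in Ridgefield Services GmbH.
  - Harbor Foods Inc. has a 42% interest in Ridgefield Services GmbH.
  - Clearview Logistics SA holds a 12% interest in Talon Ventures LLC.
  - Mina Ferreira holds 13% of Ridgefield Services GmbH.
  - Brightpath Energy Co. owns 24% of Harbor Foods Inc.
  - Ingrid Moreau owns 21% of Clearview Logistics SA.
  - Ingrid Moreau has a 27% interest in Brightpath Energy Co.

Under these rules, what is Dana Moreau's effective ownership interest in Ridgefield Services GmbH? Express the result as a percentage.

10.9872%

By parent–child attribution (R2), Dana Moreau is treated as also owning Ingrid Moreau's interest in Brightpath Energy Co, giving 73% + 27% = 100%.
By parent–child attribution (R2), Dana Moreau is treated as owning Ingrid Moreau's 21% interest in Clearview Logistics SA.
Chain via Brightpath Energy Co. → Harbor Foods Inc. (R1): 100% × 24% × 42% = 10.08% of Ridgefield Services GmbH.
Chain via Clearview Logistics SA → Talon Ventures LLC (R1): 21% × 12% × 36% = 0.9072% of Ridgefield Services GmbH.
Aggregating (R3): 10.08% + 0.9072% = 10.9872%.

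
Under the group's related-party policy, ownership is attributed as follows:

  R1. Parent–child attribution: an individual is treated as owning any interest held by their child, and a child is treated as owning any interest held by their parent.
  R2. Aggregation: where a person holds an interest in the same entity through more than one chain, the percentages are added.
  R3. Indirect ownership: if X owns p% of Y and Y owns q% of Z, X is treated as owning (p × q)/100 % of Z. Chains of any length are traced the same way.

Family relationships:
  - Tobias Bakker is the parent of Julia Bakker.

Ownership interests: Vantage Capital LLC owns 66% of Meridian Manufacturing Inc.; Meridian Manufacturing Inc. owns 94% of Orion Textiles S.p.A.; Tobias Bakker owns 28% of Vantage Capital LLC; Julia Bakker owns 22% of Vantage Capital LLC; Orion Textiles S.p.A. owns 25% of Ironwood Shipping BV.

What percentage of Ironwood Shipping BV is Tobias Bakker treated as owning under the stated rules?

7.755%

By parent–child attribution (R1), Tobias Bakker is treated as also owning Julia Bakker's interest in Vantage Capital LLC, giving 28% + 22% = 50%.
Chain via Vantage Capital LLC → Meridian Manufacturing Inc. → Orion Textiles S.p.A. (R3): 50% × 66% × 94% × 25% = 7.755% of Ironwood Shipping BV.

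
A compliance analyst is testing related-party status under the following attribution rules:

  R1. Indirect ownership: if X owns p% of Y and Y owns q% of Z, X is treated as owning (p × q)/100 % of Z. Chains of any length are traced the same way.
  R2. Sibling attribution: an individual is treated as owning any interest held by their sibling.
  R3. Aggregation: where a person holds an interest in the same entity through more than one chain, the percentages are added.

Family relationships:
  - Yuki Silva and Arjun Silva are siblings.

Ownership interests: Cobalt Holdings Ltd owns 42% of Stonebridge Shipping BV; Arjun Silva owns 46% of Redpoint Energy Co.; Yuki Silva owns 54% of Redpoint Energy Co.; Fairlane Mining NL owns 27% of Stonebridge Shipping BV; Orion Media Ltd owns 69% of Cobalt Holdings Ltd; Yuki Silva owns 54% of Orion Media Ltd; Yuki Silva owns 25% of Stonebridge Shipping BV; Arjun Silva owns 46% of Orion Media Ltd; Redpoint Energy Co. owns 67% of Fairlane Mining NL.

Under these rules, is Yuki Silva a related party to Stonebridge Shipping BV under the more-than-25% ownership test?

Yes

By sibling attribution (R2), Yuki Silva is treated as also owning Arjun Silva's interest in Orion Media Ltd, giving 54% + 46% = 100%.
By sibling attribution (R2), Yuki Silva is treated as also owning Arjun Silva's interest in Redpoint Energy Co, giving 54% + 46% = 100%.
Chain via Orion Media Ltd → Cobalt Holdings Ltd (R1): 100% × 69% × 42% = 28.98% of Stonebridge Shipping BV.
Chain via Redpoint Energy Co. → Fairlane Mining NL (R1): 100% × 67% × 27% = 18.09% of Stonebridge Shipping BV.
Direct interest in Stonebridge Shipping BV: 25%.
Aggregating (R3): 28.98% + 18.09% + 25% = 72.07%.
72.07% exceeds the 25% threshold, so Yuki is a related party to Stonebridge Shipping BV.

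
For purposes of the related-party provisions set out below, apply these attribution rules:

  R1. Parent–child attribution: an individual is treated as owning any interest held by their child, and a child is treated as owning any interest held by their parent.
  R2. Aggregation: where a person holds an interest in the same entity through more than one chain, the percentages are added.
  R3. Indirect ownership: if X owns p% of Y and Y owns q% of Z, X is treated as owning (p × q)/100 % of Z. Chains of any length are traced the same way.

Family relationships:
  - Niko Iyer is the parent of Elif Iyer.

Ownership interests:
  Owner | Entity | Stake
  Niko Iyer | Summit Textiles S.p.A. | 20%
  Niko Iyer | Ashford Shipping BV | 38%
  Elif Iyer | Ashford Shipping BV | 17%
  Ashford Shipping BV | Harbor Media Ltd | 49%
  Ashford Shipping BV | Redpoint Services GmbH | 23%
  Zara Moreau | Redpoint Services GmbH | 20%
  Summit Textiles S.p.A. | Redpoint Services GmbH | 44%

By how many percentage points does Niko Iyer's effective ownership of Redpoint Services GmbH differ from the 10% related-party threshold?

11.45

By parent–child attribution (R1), Niko Iyer is treated as also owning Elif Iyer's interest in Ashford Shipping BV, giving 38% + 17% = 55%.
Chain via Summit Textiles S.p.A. (R3): 20% × 44% = 8.8% of Redpoint Services GmbH.
Chain via Ashford Shipping BV (R3): 55% × 23% = 12.65% of Redpoint Services GmbH.
Aggregating (R2): 8.8% + 12.65% = 21.45%.
21.45% exceeds the 10% threshold by 11.45 percentage points.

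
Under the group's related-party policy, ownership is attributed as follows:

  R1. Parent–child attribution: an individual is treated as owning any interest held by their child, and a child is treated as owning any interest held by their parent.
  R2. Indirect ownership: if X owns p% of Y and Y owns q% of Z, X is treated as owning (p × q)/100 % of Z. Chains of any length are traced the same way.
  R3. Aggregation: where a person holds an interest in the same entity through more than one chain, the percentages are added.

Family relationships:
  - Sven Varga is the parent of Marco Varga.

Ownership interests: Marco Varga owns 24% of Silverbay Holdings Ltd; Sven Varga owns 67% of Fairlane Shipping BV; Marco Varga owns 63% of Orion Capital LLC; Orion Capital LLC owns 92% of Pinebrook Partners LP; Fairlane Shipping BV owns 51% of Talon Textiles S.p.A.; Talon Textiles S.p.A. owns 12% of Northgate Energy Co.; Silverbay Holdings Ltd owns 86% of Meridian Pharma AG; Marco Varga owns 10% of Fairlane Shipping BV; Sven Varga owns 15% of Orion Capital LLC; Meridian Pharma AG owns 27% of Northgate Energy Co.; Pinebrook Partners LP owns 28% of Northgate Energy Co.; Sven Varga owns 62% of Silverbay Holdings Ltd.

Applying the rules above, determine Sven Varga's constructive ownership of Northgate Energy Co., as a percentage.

By parent–child attribution (R1), Sven Varga is treated as also owning Marco Varga's interest in Silverbay Holdings Ltd, giving 62% + 24% = 86%.
By parent–child attribution (R1), Sven Varga is treated as also owning Marco Varga's interest in Fairlane Shipping BV, giving 67% + 10% = 77%.
By parent–child attribution (R1), Sven Varga is treated as also owning Marco Varga's interest in Orion Capital LLC, giving 15% + 63% = 78%.
Chain via Silverbay Holdings Ltd → Meridian Pharma AG (R2): 86% × 86% × 27% = 19.9692% of Northgate Energy Co.
Chain via Fairlane Shipping BV → Talon Textiles S.p.A. (R2): 77% × 51% × 12% = 4.7124% of Northgate Energy Co.
Chain via Orion Capital LLC → Pinebrook Partners LP (R2): 78% × 92% × 28% = 20.0928% of Northgate Energy Co.
Aggregating (R3): 19.9692% + 4.7124% + 20.0928% = 44.7744%.

44.7744%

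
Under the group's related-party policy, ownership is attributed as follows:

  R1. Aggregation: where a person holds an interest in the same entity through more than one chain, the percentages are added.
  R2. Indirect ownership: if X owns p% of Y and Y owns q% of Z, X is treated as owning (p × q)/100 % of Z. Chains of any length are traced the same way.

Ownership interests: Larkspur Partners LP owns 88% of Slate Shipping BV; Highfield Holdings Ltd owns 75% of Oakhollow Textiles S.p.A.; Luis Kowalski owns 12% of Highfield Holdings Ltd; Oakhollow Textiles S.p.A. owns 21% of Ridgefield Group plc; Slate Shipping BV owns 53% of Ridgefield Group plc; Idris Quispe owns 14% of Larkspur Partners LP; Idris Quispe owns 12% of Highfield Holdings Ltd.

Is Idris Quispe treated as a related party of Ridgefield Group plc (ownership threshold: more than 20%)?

Chain via Highfield Holdings Ltd → Oakhollow Textiles S.p.A. (R2): 12% × 75% × 21% = 1.89% of Ridgefield Group plc.
Chain via Larkspur Partners LP → Slate Shipping BV (R2): 14% × 88% × 53% = 6.5296% of Ridgefield Group plc.
Aggregating (R1): 1.89% + 6.5296% = 8.4196%.
8.4196% does not exceed the 20% threshold, so Idris is not a related party to Ridgefield Group plc.

No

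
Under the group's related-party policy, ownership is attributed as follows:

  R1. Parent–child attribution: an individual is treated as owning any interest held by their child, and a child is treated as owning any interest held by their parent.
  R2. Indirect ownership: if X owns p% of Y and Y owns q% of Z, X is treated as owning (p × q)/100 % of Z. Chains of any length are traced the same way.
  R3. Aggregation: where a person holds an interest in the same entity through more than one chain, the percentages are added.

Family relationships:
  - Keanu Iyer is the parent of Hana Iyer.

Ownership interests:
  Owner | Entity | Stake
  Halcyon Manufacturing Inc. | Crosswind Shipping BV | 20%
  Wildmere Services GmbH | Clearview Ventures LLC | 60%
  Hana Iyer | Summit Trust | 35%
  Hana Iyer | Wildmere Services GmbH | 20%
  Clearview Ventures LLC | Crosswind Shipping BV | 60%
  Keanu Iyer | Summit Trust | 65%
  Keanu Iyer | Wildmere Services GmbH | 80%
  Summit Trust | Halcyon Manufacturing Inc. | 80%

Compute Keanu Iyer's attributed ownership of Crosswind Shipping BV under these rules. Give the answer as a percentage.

52%

By parent–child attribution (R1), Keanu Iyer is treated as also owning Hana Iyer's interest in Summit Trust, giving 65% + 35% = 100%.
By parent–child attribution (R1), Keanu Iyer is treated as also owning Hana Iyer's interest in Wildmere Services GmbH, giving 80% + 20% = 100%.
Chain via Summit Trust → Halcyon Manufacturing Inc. (R2): 100% × 80% × 20% = 16% of Crosswind Shipping BV.
Chain via Wildmere Services GmbH → Clearview Ventures LLC (R2): 100% × 60% × 60% = 36% of Crosswind Shipping BV.
Aggregating (R3): 16% + 36% = 52%.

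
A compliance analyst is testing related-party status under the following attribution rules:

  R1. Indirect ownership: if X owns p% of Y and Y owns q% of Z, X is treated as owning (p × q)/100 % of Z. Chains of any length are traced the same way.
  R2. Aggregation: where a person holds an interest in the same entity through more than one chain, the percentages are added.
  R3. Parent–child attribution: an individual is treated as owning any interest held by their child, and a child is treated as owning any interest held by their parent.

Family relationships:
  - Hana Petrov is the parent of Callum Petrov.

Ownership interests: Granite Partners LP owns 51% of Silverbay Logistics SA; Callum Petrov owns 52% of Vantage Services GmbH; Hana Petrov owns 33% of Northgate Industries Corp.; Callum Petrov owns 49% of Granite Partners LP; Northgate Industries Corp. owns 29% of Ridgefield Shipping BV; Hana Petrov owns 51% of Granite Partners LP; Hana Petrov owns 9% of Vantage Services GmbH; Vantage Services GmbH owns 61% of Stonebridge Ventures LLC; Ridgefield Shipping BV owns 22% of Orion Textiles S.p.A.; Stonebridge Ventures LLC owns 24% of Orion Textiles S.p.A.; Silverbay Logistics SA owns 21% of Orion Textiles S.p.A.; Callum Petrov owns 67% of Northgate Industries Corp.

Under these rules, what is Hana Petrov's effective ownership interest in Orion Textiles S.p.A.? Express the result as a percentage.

26.0204%

By parent–child attribution (R3), Hana Petrov is treated as also owning Callum Petrov's interest in Vantage Services GmbH, giving 9% + 52% = 61%.
By parent–child attribution (R3), Hana Petrov is treated as also owning Callum Petrov's interest in Granite Partners LP, giving 51% + 49% = 100%.
By parent–child attribution (R3), Hana Petrov is treated as also owning Callum Petrov's interest in Northgate Industries Corp, giving 33% + 67% = 100%.
Chain via Vantage Services GmbH → Stonebridge Ventures LLC (R1): 61% × 61% × 24% = 8.9304% of Orion Textiles S.p.A.
Chain via Granite Partners LP → Silverbay Logistics SA (R1): 100% × 51% × 21% = 10.71% of Orion Textiles S.p.A.
Chain via Northgate Industries Corp. → Ridgefield Shipping BV (R1): 100% × 29% × 22% = 6.38% of Orion Textiles S.p.A.
Aggregating (R2): 8.9304% + 10.71% + 6.38% = 26.0204%.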